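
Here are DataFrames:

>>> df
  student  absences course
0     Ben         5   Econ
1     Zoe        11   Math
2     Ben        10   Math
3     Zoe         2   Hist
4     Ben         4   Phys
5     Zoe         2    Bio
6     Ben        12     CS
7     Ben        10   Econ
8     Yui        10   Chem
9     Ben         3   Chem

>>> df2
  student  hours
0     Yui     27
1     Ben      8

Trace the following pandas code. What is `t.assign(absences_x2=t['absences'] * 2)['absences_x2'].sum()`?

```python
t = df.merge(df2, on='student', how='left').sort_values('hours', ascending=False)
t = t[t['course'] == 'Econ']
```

30

merge on 'student' (how='left') → 10 rows:
  student  absences course  hours
0     Ben         5   Econ    8.0
1     Zoe        11   Math    NaN
2     Ben        10   Math    8.0
3     Zoe         2   Hist    NaN
4     Ben         4   Phys    8.0
5     Zoe         2    Bio    NaN
6     Ben        12     CS    8.0
7     Ben        10   Econ    8.0
8     Yui        10   Chem   27.0
9     Ben         3   Chem    8.0
sort by hours descending:
  student  absences course  hours
8     Yui        10   Chem   27.0
0     Ben         5   Econ    8.0
2     Ben        10   Math    8.0
4     Ben         4   Phys    8.0
6     Ben        12     CS    8.0
7     Ben        10   Econ    8.0
9     Ben         3   Chem    8.0
1     Zoe        11   Math    NaN
3     Zoe         2   Hist    NaN
5     Zoe         2    Bio    NaN
filter rows where course == 'Econ':
  student  absences course  hours
0     Ben         5   Econ    8.0
7     Ben        10   Econ    8.0
add column absences_x2 = t['absences'] * 2:
  student  absences course  hours  absences_x2
0     Ben         5   Econ    8.0           10
7     Ben        10   Econ    8.0           20
The sum of column 'absences_x2' is 30.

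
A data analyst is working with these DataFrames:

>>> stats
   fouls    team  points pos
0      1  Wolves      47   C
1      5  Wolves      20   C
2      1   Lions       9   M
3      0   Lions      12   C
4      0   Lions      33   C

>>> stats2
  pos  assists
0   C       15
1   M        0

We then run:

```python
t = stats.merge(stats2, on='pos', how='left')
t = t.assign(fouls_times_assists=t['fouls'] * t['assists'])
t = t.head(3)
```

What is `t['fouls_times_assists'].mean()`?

30.0

merge on 'pos' (how='left') → 5 rows:
   fouls    team  points pos  assists
0      1  Wolves      47   C       15
1      5  Wolves      20   C       15
2      1   Lions       9   M        0
3      0   Lions      12   C       15
4      0   Lions      33   C       15
add column fouls_times_assists = t['fouls'] * t['assists']:
   fouls    team  points pos  assists  fouls_times_assists
0      1  Wolves      47   C       15                   15
1      5  Wolves      20   C       15                   75
2      1   Lions       9   M        0                    0
3      0   Lions      12   C       15                    0
4      0   Lions      33   C       15                    0
take first 3 rows:
   fouls    team  points pos  assists  fouls_times_assists
0      1  Wolves      47   C       15                   15
1      5  Wolves      20   C       15                   75
2      1   Lions       9   M        0                    0
Reading off the mean of column 'fouls_times_assists', we get 30.0.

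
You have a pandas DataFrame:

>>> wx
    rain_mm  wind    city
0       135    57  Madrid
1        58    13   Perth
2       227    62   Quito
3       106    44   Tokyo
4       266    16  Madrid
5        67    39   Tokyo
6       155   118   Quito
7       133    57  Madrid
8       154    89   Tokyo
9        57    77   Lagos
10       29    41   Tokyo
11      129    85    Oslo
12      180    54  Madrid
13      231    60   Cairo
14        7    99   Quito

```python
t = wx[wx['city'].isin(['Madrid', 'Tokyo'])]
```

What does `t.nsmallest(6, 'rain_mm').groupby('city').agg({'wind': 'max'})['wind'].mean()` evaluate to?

73.0

filter rows where city in ['Madrid', 'Tokyo']:
    rain_mm  wind    city
0       135    57  Madrid
3       106    44   Tokyo
4       266    16  Madrid
5        67    39   Tokyo
7       133    57  Madrid
8       154    89   Tokyo
10       29    41   Tokyo
12      180    54  Madrid
take 6 rows with smallest rain_mm:
    rain_mm  wind    city
10       29    41   Tokyo
5        67    39   Tokyo
3       106    44   Tokyo
7       133    57  Madrid
0       135    57  Madrid
8       154    89   Tokyo
group by city, max of wind:
        wind
city        
Madrid    57
Tokyo     89
Then the mean of column 'wind': 73.0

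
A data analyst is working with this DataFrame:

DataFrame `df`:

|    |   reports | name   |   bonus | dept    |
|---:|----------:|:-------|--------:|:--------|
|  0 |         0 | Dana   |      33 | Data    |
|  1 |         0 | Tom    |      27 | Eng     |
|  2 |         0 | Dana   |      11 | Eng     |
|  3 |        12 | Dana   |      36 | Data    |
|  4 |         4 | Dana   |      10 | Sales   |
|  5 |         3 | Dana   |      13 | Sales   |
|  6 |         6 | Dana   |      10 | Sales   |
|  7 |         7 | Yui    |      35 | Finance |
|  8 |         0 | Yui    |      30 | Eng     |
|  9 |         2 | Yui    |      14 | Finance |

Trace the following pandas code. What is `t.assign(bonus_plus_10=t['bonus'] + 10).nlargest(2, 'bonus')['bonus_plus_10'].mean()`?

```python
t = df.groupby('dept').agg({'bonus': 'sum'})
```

group by dept, sum of bonus:
         bonus
dept          
Data        69
Eng         68
Finance     49
Sales       33
add column bonus_plus_10 = t['bonus'] + 10:
         bonus  bonus_plus_10
dept                         
Data        69             79
Eng         68             78
Finance     49             59
Sales       33             43
take 2 rows with largest bonus:
      bonus  bonus_plus_10
dept                      
Data     69             79
Eng      68             78

78.5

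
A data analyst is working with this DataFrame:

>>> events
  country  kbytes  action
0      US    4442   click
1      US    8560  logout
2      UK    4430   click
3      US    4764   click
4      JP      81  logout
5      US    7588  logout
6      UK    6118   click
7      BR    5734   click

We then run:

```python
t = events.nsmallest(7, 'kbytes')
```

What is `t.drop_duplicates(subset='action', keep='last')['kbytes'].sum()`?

13706

take 7 rows with smallest kbytes:
  country  kbytes  action
4      JP      81  logout
2      UK    4430   click
0      US    4442   click
3      US    4764   click
7      BR    5734   click
6      UK    6118   click
5      US    7588  logout
drop duplicate action (keep=last):
  country  kbytes  action
6      UK    6118   click
5      US    7588  logout
Reading off the sum of column 'kbytes', we get 13706.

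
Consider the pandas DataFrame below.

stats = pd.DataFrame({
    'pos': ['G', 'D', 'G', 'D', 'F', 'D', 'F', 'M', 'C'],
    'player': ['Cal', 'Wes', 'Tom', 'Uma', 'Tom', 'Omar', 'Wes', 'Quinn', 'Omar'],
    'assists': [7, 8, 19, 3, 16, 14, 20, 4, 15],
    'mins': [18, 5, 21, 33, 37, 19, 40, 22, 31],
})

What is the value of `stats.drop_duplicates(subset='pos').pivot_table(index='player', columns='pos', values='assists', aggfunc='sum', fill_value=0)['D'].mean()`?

drop duplicate pos (keep=first):
  pos player  assists  mins
0   G    Cal        7    18
1   D    Wes        8     5
4   F    Tom       16    37
7   M  Quinn        4    22
8   C   Omar       15    31
pivot: rows=player, cols=pos, sum(assists):
pos      C  D   F  G  M
player                 
Cal      0  0   0  7  0
Omar    15  0   0  0  0
Quinn    0  0   0  0  4
Tom      0  0  16  0  0
Wes      0  8   0  0  0
The mean of column 'D' is 1.6.

1.6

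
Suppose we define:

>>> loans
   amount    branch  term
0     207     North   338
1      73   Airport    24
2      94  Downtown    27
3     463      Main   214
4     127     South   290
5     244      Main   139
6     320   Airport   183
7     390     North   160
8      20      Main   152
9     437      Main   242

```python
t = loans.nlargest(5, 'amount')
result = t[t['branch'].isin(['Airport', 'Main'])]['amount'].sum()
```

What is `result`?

1464

take 5 rows with largest amount:
   amount   branch  term
3     463     Main   214
9     437     Main   242
7     390    North   160
6     320  Airport   183
5     244     Main   139
filter rows where branch in ['Airport', 'Main']:
   amount   branch  term
3     463     Main   214
9     437     Main   242
6     320  Airport   183
5     244     Main   139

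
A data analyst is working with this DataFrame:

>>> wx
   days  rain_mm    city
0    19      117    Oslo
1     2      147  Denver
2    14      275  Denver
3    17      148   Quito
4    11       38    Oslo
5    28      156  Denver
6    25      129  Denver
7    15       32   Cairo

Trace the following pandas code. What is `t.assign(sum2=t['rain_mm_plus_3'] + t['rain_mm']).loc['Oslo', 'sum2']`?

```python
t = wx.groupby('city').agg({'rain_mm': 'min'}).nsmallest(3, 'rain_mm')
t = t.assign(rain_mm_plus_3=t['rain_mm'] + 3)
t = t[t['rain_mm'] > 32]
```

group by city, min of rain_mm:
        rain_mm
city           
Cairo        32
Denver      129
Oslo         38
Quito       148
take 3 rows with smallest rain_mm:
        rain_mm
city           
Cairo        32
Oslo         38
Denver      129
add column rain_mm_plus_3 = t['rain_mm'] + 3:
        rain_mm  rain_mm_plus_3
city                           
Cairo        32              35
Oslo         38              41
Denver      129             132
filter rows where rain_mm > 32:
        rain_mm  rain_mm_plus_3
city                           
Oslo         38              41
Denver      129             132
add column sum2 = t['rain_mm_plus_3'] + t['rain_mm']:
        rain_mm  rain_mm_plus_3  sum2
city                                 
Oslo         38              41    79
Denver      129             132   261

79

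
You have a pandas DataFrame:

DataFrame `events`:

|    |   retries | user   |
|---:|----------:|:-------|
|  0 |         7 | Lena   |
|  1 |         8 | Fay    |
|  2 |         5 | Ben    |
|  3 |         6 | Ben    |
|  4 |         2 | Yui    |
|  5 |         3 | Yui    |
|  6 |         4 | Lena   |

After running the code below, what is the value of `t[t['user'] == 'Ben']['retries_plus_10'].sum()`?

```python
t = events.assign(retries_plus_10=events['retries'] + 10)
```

31

add column retries_plus_10 = events['retries'] + 10:
   retries  user  retries_plus_10
0        7  Lena               17
1        8   Fay               18
2        5   Ben               15
3        6   Ben               16
4        2   Yui               12
5        3   Yui               13
6        4  Lena               14
filter rows where user == 'Ben':
   retries user  retries_plus_10
2        5  Ben               15
3        6  Ben               16
Finally, sum of column 'retries_plus_10' = 31.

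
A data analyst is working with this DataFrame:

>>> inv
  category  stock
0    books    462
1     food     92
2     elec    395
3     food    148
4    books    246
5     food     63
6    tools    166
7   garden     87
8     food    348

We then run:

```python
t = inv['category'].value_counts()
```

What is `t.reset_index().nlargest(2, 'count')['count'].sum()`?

6

value_counts of category:
category
food      4
books     2
elec      1
tools     1
garden    1
Name: count, dtype: int64
reset_index():
  category  count
0     food      4
1    books      2
2     elec      1
3    tools      1
4   garden      1
take 2 rows with largest count:
  category  count
0     food      4
1    books      2
Finally, sum of column 'count' = 6.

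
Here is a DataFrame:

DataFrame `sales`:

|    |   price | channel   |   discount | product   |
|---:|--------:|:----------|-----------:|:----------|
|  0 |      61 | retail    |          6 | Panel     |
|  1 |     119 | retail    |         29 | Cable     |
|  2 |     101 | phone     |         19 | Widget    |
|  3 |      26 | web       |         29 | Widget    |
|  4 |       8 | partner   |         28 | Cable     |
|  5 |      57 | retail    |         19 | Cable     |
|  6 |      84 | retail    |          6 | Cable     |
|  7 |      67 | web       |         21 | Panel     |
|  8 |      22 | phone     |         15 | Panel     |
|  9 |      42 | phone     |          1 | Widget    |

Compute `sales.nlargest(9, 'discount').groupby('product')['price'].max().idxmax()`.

Cable

take 9 rows with largest discount:
   price  channel  discount product
1    119   retail        29   Cable
3     26      web        29  Widget
4      8  partner        28   Cable
7     67      web        21   Panel
2    101    phone        19  Widget
5     57   retail        19   Cable
8     22    phone        15   Panel
0     61   retail         6   Panel
6     84   retail         6   Cable
group by product, max of price:
product
Cable     119
Panel      67
Widget    101
Name: price, dtype: int64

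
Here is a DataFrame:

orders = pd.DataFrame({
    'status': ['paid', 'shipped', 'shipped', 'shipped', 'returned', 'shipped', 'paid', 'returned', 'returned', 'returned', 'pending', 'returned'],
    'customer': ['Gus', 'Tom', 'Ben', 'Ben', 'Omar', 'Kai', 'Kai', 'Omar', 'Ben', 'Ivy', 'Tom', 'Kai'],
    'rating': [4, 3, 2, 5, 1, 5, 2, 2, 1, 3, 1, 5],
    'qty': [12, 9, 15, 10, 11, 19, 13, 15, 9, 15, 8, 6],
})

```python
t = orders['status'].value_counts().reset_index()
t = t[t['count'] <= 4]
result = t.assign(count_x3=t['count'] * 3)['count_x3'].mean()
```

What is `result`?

value_counts of status:
status
returned    5
shipped     4
paid        2
pending     1
Name: count, dtype: int64
reset_index():
     status  count
0  returned      5
1   shipped      4
2      paid      2
3   pending      1
filter rows where count <= 4:
    status  count
1  shipped      4
2     paid      2
3  pending      1
add column count_x3 = t['count'] * 3:
    status  count  count_x3
1  shipped      4        12
2     paid      2         6
3  pending      1         3
Reading off the mean of column 'count_x3', we get 7.0.

7.0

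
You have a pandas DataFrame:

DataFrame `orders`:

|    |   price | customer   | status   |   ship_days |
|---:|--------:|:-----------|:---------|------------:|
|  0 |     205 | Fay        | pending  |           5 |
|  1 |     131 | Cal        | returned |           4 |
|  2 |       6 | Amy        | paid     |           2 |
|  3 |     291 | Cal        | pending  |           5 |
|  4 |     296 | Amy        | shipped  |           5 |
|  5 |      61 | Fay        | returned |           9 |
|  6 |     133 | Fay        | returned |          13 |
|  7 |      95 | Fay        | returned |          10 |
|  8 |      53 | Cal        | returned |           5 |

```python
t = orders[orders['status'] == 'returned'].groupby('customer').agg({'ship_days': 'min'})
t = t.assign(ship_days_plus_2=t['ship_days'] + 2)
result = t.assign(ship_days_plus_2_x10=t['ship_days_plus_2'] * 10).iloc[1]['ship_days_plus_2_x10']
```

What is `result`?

110

filter rows where status == 'returned':
   price customer    status  ship_days
1    131      Cal  returned          4
5     61      Fay  returned          9
6    133      Fay  returned         13
7     95      Fay  returned         10
8     53      Cal  returned          5
group by customer, min of ship_days:
          ship_days
customer           
Cal               4
Fay               9
add column ship_days_plus_2 = t['ship_days'] + 2:
          ship_days  ship_days_plus_2
customer                             
Cal               4                 6
Fay               9                11
add column ship_days_plus_2_x10 = t['ship_days_plus_2'] * 10:
          ship_days  ship_days_plus_2  ship_days_plus_2_x10
customer                                                   
Cal               4                 6                    60
Fay               9                11                   110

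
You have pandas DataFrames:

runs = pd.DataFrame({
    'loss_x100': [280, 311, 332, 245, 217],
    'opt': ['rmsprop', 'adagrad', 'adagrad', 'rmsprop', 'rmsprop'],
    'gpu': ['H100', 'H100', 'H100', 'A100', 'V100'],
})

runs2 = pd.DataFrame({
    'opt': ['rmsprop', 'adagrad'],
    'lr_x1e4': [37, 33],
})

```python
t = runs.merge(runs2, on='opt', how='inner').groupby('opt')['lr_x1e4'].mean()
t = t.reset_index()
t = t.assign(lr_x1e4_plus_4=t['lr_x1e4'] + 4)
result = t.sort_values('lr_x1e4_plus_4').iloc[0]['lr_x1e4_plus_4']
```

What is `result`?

merge on 'opt' (how='inner') → 5 rows:
   loss_x100      opt   gpu  lr_x1e4
0        280  rmsprop  H100       37
1        311  adagrad  H100       33
2        332  adagrad  H100       33
3        245  rmsprop  A100       37
4        217  rmsprop  V100       37
group by opt, mean of lr_x1e4:
opt
adagrad    33.0
rmsprop    37.0
Name: lr_x1e4, dtype: float64
reset_index():
       opt  lr_x1e4
0  adagrad     33.0
1  rmsprop     37.0
add column lr_x1e4_plus_4 = t['lr_x1e4'] + 4:
       opt  lr_x1e4  lr_x1e4_plus_4
0  adagrad     33.0            37.0
1  rmsprop     37.0            41.0
sort by lr_x1e4_plus_4:
       opt  lr_x1e4  lr_x1e4_plus_4
0  adagrad     33.0            37.0
1  rmsprop     37.0            41.0

37.0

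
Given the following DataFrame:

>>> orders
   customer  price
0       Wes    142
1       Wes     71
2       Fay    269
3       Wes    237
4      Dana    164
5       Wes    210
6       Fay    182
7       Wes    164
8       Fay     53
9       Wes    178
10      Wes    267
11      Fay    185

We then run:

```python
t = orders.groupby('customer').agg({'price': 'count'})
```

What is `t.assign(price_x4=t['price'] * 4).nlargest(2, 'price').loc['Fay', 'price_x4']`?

group by customer, count of price:
          price
customer       
Dana          1
Fay           4
Wes           7
add column price_x4 = t['price'] * 4:
          price  price_x4
customer                 
Dana          1         4
Fay           4        16
Wes           7        28
take 2 rows with largest price:
          price  price_x4
customer                 
Wes           7        28
Fay           4        16

16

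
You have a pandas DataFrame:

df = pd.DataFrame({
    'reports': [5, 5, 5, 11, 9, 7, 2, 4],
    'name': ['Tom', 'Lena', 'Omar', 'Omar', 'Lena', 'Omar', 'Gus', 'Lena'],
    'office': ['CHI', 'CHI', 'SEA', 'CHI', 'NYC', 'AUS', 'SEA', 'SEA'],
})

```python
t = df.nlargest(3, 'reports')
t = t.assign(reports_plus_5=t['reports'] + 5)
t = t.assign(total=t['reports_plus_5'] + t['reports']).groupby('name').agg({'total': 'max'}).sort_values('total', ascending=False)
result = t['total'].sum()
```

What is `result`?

50

take 3 rows with largest reports:
   reports  name office
3       11  Omar    CHI
4        9  Lena    NYC
5        7  Omar    AUS
add column reports_plus_5 = t['reports'] + 5:
   reports  name office  reports_plus_5
3       11  Omar    CHI              16
4        9  Lena    NYC              14
5        7  Omar    AUS              12
add column total = t['reports_plus_5'] + t['reports']:
   reports  name office  reports_plus_5  total
3       11  Omar    CHI              16     27
4        9  Lena    NYC              14     23
5        7  Omar    AUS              12     19
group by name, max of total:
      total
name       
Lena     23
Omar     27
sort by total descending:
      total
name       
Omar     27
Lena     23
So sum() = 50.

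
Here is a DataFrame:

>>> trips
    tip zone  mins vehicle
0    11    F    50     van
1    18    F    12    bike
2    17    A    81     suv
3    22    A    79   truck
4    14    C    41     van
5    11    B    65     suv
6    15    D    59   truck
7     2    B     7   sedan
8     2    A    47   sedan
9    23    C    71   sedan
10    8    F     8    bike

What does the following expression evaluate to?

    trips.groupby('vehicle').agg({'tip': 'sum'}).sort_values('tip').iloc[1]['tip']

group by vehicle, sum of tip:
         tip
vehicle     
bike      26
sedan     27
suv       28
truck     37
van       25
sort by tip:
         tip
vehicle     
van       25
bike      26
sedan     27
suv       28
truck     37

26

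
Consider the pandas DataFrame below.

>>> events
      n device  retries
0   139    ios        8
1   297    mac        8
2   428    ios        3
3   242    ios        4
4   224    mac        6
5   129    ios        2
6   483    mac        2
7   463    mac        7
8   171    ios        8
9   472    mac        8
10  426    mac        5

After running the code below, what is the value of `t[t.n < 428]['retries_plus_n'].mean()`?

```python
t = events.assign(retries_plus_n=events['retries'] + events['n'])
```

238.428571429

add column retries_plus_n = events['retries'] + events['n']:
      n device  retries  retries_plus_n
0   139    ios        8             147
1   297    mac        8             305
2   428    ios        3             431
3   242    ios        4             246
4   224    mac        6             230
5   129    ios        2             131
6   483    mac        2             485
7   463    mac        7             470
8   171    ios        8             179
9   472    mac        8             480
10  426    mac        5             431
filter rows where n < 428:
      n device  retries  retries_plus_n
0   139    ios        8             147
1   297    mac        8             305
3   242    ios        4             246
4   224    mac        6             230
5   129    ios        2             131
8   171    ios        8             179
10  426    mac        5             431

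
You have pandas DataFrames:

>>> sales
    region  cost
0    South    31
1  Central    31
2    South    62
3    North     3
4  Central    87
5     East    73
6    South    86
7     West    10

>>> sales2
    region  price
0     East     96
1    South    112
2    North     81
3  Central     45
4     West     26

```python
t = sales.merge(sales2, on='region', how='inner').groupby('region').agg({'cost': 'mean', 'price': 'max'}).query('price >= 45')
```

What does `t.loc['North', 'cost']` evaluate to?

merge on 'region' (how='inner') → 8 rows:
    region  cost  price
0    South    31    112
1  Central    31     45
2    South    62    112
3    North     3     81
4  Central    87     45
5     East    73     96
6    South    86    112
7     West    10     26
group by region: mean(cost), max(price):
              cost  price
region                   
Central  59.000000     45
East     73.000000     96
North     3.000000     81
South    59.666667    112
West     10.000000     26
filter rows where price >= 45:
              cost  price
region                   
Central  59.000000     45
East     73.000000     96
North     3.000000     81
South    59.666667    112
So loc['North', 'cost'] = 3.0.

3.0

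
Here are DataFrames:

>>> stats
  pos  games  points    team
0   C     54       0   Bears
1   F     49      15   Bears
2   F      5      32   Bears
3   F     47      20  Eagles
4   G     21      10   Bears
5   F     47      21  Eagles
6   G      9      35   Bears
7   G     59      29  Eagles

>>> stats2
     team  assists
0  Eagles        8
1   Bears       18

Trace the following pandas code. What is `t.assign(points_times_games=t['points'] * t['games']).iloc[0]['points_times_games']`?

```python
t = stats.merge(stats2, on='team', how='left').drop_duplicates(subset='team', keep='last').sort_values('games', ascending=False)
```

1711

merge on 'team' (how='left') → 8 rows:
  pos  games  points    team  assists
0   C     54       0   Bears       18
1   F     49      15   Bears       18
2   F      5      32   Bears       18
3   F     47      20  Eagles        8
4   G     21      10   Bears       18
5   F     47      21  Eagles        8
6   G      9      35   Bears       18
7   G     59      29  Eagles        8
drop duplicate team (keep=last):
  pos  games  points    team  assists
6   G      9      35   Bears       18
7   G     59      29  Eagles        8
sort by games descending:
  pos  games  points    team  assists
7   G     59      29  Eagles        8
6   G      9      35   Bears       18
add column points_times_games = t['points'] * t['games']:
  pos  games  points    team  assists  points_times_games
7   G     59      29  Eagles        8                1711
6   G      9      35   Bears       18                 315
Then the value at position 0, column 'points_times_games': 1711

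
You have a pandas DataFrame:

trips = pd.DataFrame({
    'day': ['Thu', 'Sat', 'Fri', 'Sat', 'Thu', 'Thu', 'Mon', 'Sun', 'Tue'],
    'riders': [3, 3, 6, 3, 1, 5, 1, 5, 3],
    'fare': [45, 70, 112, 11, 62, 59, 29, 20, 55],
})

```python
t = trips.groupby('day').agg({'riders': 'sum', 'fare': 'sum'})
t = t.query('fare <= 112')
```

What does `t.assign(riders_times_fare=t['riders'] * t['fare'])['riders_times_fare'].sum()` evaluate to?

1452

group by day: sum(riders), sum(fare):
     riders  fare
day              
Fri       6   112
Mon       1    29
Sat       6    81
Sun       5    20
Thu       9   166
Tue       3    55
filter rows where fare <= 112:
     riders  fare
day              
Fri       6   112
Mon       1    29
Sat       6    81
Sun       5    20
Tue       3    55
add column riders_times_fare = t['riders'] * t['fare']:
     riders  fare  riders_times_fare
day                                 
Fri       6   112                672
Mon       1    29                 29
Sat       6    81                486
Sun       5    20                100
Tue       3    55                165
Reading off the sum of column 'riders_times_fare', we get 1452.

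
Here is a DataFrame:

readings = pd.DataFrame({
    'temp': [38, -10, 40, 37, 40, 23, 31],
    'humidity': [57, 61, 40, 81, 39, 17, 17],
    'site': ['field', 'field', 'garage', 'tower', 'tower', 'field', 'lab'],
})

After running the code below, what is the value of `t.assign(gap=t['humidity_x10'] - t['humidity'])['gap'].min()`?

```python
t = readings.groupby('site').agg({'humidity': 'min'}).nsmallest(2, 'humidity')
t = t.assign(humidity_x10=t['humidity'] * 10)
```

group by site, min of humidity:
        humidity
site            
field         17
garage        40
lab           17
tower         39
take 2 rows with smallest humidity:
       humidity
site           
field        17
lab          17
add column humidity_x10 = t['humidity'] * 10:
       humidity  humidity_x10
site                         
field        17           170
lab          17           170
add column gap = t['humidity_x10'] - t['humidity']:
       humidity  humidity_x10  gap
site                              
field        17           170  153
lab          17           170  153
Then the min of column 'gap': 153

153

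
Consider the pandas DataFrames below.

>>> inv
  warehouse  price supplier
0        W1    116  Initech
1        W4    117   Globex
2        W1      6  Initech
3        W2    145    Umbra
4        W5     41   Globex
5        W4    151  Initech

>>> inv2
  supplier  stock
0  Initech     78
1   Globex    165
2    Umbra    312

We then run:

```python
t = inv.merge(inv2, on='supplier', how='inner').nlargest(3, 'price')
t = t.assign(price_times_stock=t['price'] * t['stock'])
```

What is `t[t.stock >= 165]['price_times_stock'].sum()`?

merge on 'supplier' (how='inner') → 6 rows:
  warehouse  price supplier  stock
0        W1    116  Initech     78
1        W4    117   Globex    165
2        W1      6  Initech     78
3        W2    145    Umbra    312
4        W5     41   Globex    165
5        W4    151  Initech     78
take 3 rows with largest price:
  warehouse  price supplier  stock
5        W4    151  Initech     78
3        W2    145    Umbra    312
1        W4    117   Globex    165
add column price_times_stock = t['price'] * t['stock']:
  warehouse  price supplier  stock  price_times_stock
5        W4    151  Initech     78              11778
3        W2    145    Umbra    312              45240
1        W4    117   Globex    165              19305
filter rows where stock >= 165:
  warehouse  price supplier  stock  price_times_stock
3        W2    145    Umbra    312              45240
1        W4    117   Globex    165              19305
Taking the sum of column 'price_times_stock' gives 64545.

64545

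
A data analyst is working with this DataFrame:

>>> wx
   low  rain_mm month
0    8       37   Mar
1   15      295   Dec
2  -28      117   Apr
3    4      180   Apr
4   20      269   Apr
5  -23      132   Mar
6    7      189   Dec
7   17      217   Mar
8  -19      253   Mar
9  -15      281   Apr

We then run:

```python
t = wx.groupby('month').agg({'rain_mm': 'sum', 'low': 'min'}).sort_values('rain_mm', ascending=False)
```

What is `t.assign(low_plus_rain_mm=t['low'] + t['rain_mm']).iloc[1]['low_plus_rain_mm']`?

616

group by month: sum(rain_mm), min(low):
       rain_mm  low
month              
Apr        847  -28
Dec        484    7
Mar        639  -23
sort by rain_mm descending:
       rain_mm  low
month              
Apr        847  -28
Mar        639  -23
Dec        484    7
add column low_plus_rain_mm = t['low'] + t['rain_mm']:
       rain_mm  low  low_plus_rain_mm
month                                
Apr        847  -28               819
Mar        639  -23               616
Dec        484    7               491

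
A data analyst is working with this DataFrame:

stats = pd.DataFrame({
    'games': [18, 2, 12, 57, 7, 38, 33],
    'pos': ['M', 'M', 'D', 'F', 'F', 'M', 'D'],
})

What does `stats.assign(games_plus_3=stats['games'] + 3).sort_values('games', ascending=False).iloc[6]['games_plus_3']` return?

5

add column games_plus_3 = stats['games'] + 3:
   games pos  games_plus_3
0     18   M            21
1      2   M             5
2     12   D            15
3     57   F            60
4      7   F            10
5     38   M            41
6     33   D            36
sort by games descending:
   games pos  games_plus_3
3     57   F            60
5     38   M            41
6     33   D            36
0     18   M            21
2     12   D            15
4      7   F            10
1      2   M             5
So iloc[6]['games_plus_3'] = 5.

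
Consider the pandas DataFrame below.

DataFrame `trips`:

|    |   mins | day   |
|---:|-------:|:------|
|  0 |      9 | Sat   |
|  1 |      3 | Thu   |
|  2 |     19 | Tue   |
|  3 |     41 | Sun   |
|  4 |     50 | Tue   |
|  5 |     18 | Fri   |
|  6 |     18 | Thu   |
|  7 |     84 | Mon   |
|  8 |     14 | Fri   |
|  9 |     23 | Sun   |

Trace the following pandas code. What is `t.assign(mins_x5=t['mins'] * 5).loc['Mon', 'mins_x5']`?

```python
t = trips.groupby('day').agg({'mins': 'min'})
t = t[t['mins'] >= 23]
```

420

group by day, min of mins:
     mins
day      
Fri    14
Mon    84
Sat     9
Sun    23
Thu     3
Tue    19
filter rows where mins >= 23:
     mins
day      
Mon    84
Sun    23
add column mins_x5 = t['mins'] * 5:
     mins  mins_x5
day               
Mon    84      420
Sun    23      115
The value at row 'Mon', column 'mins_x5' is 420.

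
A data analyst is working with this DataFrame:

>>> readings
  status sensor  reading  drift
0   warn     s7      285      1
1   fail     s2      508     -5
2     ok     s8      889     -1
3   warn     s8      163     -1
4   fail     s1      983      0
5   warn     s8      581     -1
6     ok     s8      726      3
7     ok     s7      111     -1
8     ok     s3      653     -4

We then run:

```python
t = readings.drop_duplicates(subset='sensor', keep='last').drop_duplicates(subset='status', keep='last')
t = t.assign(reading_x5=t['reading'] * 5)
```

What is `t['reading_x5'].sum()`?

drop duplicate sensor (keep=last):
  status sensor  reading  drift
1   fail     s2      508     -5
4   fail     s1      983      0
6     ok     s8      726      3
7     ok     s7      111     -1
8     ok     s3      653     -4
drop duplicate status (keep=last):
  status sensor  reading  drift
4   fail     s1      983      0
8     ok     s3      653     -4
add column reading_x5 = t['reading'] * 5:
  status sensor  reading  drift  reading_x5
4   fail     s1      983      0        4915
8     ok     s3      653     -4        3265
The sum of column 'reading_x5' is 8180.

8180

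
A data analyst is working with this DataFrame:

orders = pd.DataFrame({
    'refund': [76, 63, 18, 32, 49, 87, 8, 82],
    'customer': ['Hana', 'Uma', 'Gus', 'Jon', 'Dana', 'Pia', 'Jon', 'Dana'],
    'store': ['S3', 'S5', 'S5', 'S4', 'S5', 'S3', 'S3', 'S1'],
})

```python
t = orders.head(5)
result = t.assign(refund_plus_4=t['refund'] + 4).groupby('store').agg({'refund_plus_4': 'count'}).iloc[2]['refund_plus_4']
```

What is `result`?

take first 5 rows:
   refund customer store
0      76     Hana    S3
1      63      Uma    S5
2      18      Gus    S5
3      32      Jon    S4
4      49     Dana    S5
add column refund_plus_4 = t['refund'] + 4:
   refund customer store  refund_plus_4
0      76     Hana    S3             80
1      63      Uma    S5             67
2      18      Gus    S5             22
3      32      Jon    S4             36
4      49     Dana    S5             53
group by store, count of refund_plus_4:
       refund_plus_4
store               
S3                 1
S4                 1
S5                 3
Then the value at position 2, column 'refund_plus_4': 3

3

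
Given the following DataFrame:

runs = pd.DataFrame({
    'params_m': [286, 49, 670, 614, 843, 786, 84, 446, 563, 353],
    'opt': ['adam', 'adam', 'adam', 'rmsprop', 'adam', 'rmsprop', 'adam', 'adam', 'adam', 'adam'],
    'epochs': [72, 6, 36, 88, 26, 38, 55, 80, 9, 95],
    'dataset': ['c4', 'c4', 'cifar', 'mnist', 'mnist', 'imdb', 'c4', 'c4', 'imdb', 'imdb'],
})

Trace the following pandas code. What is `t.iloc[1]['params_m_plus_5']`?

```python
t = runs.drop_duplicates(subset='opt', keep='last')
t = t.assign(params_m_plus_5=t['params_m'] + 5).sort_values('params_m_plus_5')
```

drop duplicate opt (keep=last):
   params_m      opt  epochs dataset
5       786  rmsprop      38    imdb
9       353     adam      95    imdb
add column params_m_plus_5 = t['params_m'] + 5:
   params_m      opt  epochs dataset  params_m_plus_5
5       786  rmsprop      38    imdb              791
9       353     adam      95    imdb              358
sort by params_m_plus_5:
   params_m      opt  epochs dataset  params_m_plus_5
9       353     adam      95    imdb              358
5       786  rmsprop      38    imdb              791
Finally, value at position 1, column 'params_m_plus_5' = 791.

791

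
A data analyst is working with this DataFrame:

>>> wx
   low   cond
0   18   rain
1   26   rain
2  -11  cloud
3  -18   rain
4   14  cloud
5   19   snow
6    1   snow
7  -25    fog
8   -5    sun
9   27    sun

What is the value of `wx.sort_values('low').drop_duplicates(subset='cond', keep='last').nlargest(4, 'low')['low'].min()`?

14

sort by low:
   low   cond
7  -25    fog
3  -18   rain
2  -11  cloud
8   -5    sun
6    1   snow
4   14  cloud
0   18   rain
5   19   snow
1   26   rain
9   27    sun
drop duplicate cond (keep=last):
   low   cond
7  -25    fog
4   14  cloud
5   19   snow
1   26   rain
9   27    sun
take 4 rows with largest low:
   low   cond
9   27    sun
1   26   rain
5   19   snow
4   14  cloud
Taking the min of column 'low' gives 14.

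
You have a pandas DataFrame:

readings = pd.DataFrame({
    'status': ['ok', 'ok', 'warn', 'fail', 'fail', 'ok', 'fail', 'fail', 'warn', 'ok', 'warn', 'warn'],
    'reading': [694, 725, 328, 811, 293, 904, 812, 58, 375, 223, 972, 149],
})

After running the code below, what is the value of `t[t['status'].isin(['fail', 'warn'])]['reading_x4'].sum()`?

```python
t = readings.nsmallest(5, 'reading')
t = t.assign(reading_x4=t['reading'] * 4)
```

take 5 rows with smallest reading:
   status  reading
7    fail       58
11   warn      149
9      ok      223
4    fail      293
2    warn      328
add column reading_x4 = t['reading'] * 4:
   status  reading  reading_x4
7    fail       58         232
11   warn      149         596
9      ok      223         892
4    fail      293        1172
2    warn      328        1312
filter rows where status in ['fail', 'warn']:
   status  reading  reading_x4
7    fail       58         232
11   warn      149         596
4    fail      293        1172
2    warn      328        1312
The sum of column 'reading_x4' is 3312.

3312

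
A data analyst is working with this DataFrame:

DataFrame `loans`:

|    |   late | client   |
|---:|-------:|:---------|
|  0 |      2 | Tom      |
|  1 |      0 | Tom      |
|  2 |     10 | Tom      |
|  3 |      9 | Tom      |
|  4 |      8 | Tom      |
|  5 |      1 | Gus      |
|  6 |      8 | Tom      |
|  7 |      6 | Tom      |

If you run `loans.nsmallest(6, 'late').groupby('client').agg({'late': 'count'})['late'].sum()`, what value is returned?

6

take 6 rows with smallest late:
   late client
1     0    Tom
5     1    Gus
0     2    Tom
7     6    Tom
4     8    Tom
6     8    Tom
group by client, count of late:
        late
client      
Gus        1
Tom        5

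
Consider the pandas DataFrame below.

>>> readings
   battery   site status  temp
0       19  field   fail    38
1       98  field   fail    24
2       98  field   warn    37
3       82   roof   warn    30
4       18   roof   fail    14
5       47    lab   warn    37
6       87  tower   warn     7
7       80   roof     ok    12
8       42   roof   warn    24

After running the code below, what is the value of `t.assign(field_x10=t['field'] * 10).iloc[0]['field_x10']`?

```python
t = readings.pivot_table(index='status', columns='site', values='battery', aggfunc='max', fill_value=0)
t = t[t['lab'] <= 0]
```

pivot: rows=status, cols=site, max(battery):
site    field  lab  roof  tower
status                         
fail       98    0    18      0
ok          0    0    80      0
warn       98   47    82     87
filter rows where lab <= 0:
site    field  lab  roof  tower
status                         
fail       98    0    18      0
ok          0    0    80      0
add column field_x10 = t['field'] * 10:
site    field  lab  roof  tower  field_x10
status                                    
fail       98    0    18      0        980
ok          0    0    80      0          0
Finally, value at position 0, column 'field_x10' = 980.

980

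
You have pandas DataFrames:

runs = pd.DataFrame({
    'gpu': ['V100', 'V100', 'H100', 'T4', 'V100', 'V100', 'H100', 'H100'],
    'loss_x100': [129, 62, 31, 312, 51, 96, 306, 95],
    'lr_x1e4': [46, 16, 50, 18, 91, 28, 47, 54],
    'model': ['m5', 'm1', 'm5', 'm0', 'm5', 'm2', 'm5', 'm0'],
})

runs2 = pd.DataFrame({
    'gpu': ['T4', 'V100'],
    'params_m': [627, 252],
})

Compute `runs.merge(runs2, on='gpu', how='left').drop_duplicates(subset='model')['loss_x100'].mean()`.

merge on 'gpu' (how='left') → 8 rows:
    gpu  loss_x100  lr_x1e4 model  params_m
0  V100        129       46    m5     252.0
1  V100         62       16    m1     252.0
2  H100         31       50    m5       NaN
3    T4        312       18    m0     627.0
4  V100         51       91    m5     252.0
5  V100         96       28    m2     252.0
6  H100        306       47    m5       NaN
7  H100         95       54    m0       NaN
drop duplicate model (keep=first):
    gpu  loss_x100  lr_x1e4 model  params_m
0  V100        129       46    m5     252.0
1  V100         62       16    m1     252.0
3    T4        312       18    m0     627.0
5  V100         96       28    m2     252.0
Reading off the mean of column 'loss_x100', we get 149.75.

149.75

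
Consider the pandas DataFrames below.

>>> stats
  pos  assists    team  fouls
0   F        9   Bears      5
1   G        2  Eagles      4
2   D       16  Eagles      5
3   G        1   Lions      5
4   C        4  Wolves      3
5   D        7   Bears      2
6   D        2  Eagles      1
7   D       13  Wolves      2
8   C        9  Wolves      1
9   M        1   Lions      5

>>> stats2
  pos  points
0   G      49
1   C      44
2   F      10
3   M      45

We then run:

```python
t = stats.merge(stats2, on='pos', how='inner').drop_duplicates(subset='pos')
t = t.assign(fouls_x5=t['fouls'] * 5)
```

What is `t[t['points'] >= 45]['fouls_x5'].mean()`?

merge on 'pos' (how='inner') → 6 rows:
  pos  assists    team  fouls  points
0   F        9   Bears      5      10
1   G        2  Eagles      4      49
2   G        1   Lions      5      49
3   C        4  Wolves      3      44
4   C        9  Wolves      1      44
5   M        1   Lions      5      45
drop duplicate pos (keep=first):
  pos  assists    team  fouls  points
0   F        9   Bears      5      10
1   G        2  Eagles      4      49
3   C        4  Wolves      3      44
5   M        1   Lions      5      45
add column fouls_x5 = t['fouls'] * 5:
  pos  assists    team  fouls  points  fouls_x5
0   F        9   Bears      5      10        25
1   G        2  Eagles      4      49        20
3   C        4  Wolves      3      44        15
5   M        1   Lions      5      45        25
filter rows where points >= 45:
  pos  assists    team  fouls  points  fouls_x5
1   G        2  Eagles      4      49        20
5   M        1   Lions      5      45        25
Hence 22.5.

22.5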